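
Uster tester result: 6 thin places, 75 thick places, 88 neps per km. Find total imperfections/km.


Formula: Total = thin places + thick places + neps
Total = 6 + 75 + 88
Total = 169 imperfections/km

169 imperfections/km


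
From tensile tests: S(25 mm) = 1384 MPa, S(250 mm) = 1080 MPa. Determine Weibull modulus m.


Formula: m = ln(L1/L2) / ln(S2/S1)
Step 1: ln(L1/L2) = ln(25/250) = -2.30259
Step 2: S2/S1 = 1080/1384 = 0.78035
Step 3: ln(S2/S1) = ln(0.78035) = -0.24801
Step 4: m = -2.30259 / -0.24801 = 9.28

9.28 (Weibull m)


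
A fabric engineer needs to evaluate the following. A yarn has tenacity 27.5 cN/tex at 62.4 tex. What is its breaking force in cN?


Formula: Breaking force = Tenacity * Linear density
F = 27.5 cN/tex * 62.4 tex
F = 1716.00 cN

1716.00 cN


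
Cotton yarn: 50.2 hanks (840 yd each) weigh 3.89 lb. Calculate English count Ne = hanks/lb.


Formula: Ne = hanks / mass_lb
Substituting: Ne = 50.2 / 3.89
Ne = 12.9

12.9 Ne


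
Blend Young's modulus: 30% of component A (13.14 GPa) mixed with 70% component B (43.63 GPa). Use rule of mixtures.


Formula: Blend property = (fraction_A * property_A) + (fraction_B * property_B)
Step 1: Contribution A = 30/100 * 13.14 GPa = 3.942 GPa
Step 2: Contribution B = 70/100 * 43.63 GPa = 30.541 GPa
Step 3: Blend Young's modulus = 3.942 + 30.541 = 34.483 GPa

34.483 GPa


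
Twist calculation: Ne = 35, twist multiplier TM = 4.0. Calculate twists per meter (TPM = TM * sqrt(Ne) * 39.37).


Formula: TPM = TM * sqrt(Ne) * 39.37
Step 1: sqrt(Ne) = sqrt(35) = 5.9161
Step 2: TM * sqrt(Ne) = 4.0 * 5.9161 = 23.6644
Step 3: TPM = 23.6644 * 39.37 = 932 twists/m

932 twists/m


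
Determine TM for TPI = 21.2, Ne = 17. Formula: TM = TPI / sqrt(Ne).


Formula: TM = TPI / sqrt(Ne)
Step 1: sqrt(Ne) = sqrt(17) = 4.1231
Step 2: TM = 21.2 / 4.1231 = 5.14

5.14 TM


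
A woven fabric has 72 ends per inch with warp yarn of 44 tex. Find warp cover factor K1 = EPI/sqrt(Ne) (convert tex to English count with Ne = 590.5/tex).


Formula: K1 = EPI / sqrt(Ne), with Ne = 590.5 / tex_warp
Step 1: Ne = 590.5 / 44 = 13.42
Step 2: sqrt(Ne) = sqrt(13.42) = 3.6633
Step 3: K1 = 72 / 3.6633 = 19.7

19.7


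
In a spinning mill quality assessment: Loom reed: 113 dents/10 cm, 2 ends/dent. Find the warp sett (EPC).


Formula: EPC = (dents per 10 cm * ends per dent) / 10
Step 1: Total ends per 10 cm = 113 * 2 = 226
Step 2: EPC = 226 / 10 = 22.6 ends/cm

22.6 ends/cm


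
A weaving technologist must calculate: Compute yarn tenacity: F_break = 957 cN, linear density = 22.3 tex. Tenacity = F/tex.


Formula: Tenacity = Breaking force / Linear density
Tenacity = 957 cN / 22.3 tex
Tenacity = 42.91 cN/tex

42.91 cN/tex


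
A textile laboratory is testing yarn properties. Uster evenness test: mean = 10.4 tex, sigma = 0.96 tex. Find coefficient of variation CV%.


Formula: CV% = (standard deviation / mean) * 100
Step 1: Ratio = 0.96 / 10.4 = 0.092308
Step 2: CV% = 0.092308 * 100 = 9.2308% ≈ 9.2%

9.2%


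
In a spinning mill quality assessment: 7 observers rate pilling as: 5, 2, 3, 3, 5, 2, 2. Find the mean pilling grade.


Formula: Mean = sum / count
Sum = 5 + 2 + 3 + 3 + 5 + 2 + 2 = 22
Mean = 22 / 7 = 3.1

3.1


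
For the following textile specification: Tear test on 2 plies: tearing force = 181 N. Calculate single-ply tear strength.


Formula: Per-ply strength = Total force / Number of plies
Per-ply = 181 N / 2
Per-ply = 90.5 N

90.5 N


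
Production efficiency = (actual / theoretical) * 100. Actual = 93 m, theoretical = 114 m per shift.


Formula: Efficiency% = (Actual output / Theoretical output) * 100
Efficiency% = (93 / 114) * 100
Efficiency% = 0.815789 * 100 = 81.5789% ≈ 81.6%

81.6%


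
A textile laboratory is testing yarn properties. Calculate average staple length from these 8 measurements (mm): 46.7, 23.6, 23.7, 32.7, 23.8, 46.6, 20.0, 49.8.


Formula: Mean = sum of lengths / count
Sum = 46.7 + 23.6 + 23.7 + 32.7 + 23.8 + 46.6 + 20.0 + 49.8
Sum = 266.9 mm
Mean = 266.9 / 8 = 33.36 mm

33.36 mm


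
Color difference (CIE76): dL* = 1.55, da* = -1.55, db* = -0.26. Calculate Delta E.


Formula: Delta E = sqrt(dL*^2 + da*^2 + db*^2)
Step 1: dL*^2 = 1.55^2 = 2.4025
Step 2: da*^2 = (-1.55)^2 = 2.4025
Step 3: db*^2 = (-0.26)^2 = 0.0676
Step 4: Sum = 2.4025 + 2.4025 + 0.0676 = 4.8726
Step 5: Delta E = sqrt(4.8726) = 2.21

2.21 Delta E


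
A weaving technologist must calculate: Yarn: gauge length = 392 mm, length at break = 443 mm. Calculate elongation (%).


Formula: Elongation (%) = ((L_break - L0) / L0) * 100
Step 1: Extension = 443 - 392 = 51 mm
Step 2: Elongation = (51 / 392) * 100
Step 3: Elongation = 0.130102 * 100 = 13.0102% ≈ 13.0%

13.0%


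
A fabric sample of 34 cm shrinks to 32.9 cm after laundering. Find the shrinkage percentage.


Formula: Shrinkage% = ((L_before - L_after) / L_before) * 100
Step 1: Shrinkage = 34 - 32.9 = 1.1 cm
Step 2: Shrinkage% = (1.1 / 34) * 100
Step 3: Shrinkage% = 0.032353 * 100 = 3.2353% ≈ 3.2%

3.2%


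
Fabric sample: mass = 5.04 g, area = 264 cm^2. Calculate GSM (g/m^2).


Formula: GSM = mass_g / area_m2
Step 1: Convert area: 264 cm^2 = 264 / 10000 = 0.0264 m^2
Step 2: GSM = 5.04 g / 0.0264 m^2 = 190.9 g/m^2

190.9 g/m^2


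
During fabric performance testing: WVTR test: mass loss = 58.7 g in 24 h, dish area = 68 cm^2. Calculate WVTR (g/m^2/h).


Formula: WVTR = mass_loss / (area * time)
Step 1: Convert area: 68 cm^2 = 0.0068 m^2
Step 2: WVTR = 58.7 g / (0.0068 m^2 * 24 h)
Step 3: WVTR = 58.7 / 0.1632 = 359.7 g/m^2/h

359.7 g/m^2/h


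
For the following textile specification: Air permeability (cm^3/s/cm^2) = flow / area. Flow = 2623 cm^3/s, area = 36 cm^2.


Formula: Air Permeability = Airflow / Test Area
AP = 2623 cm^3/s / 36 cm^2
AP = 72.9 cm^3/s/cm^2

72.9 cm^3/s/cm^2


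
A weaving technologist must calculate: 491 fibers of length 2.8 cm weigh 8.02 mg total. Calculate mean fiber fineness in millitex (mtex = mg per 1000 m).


Formula: fineness (mtex) = mass (mg) / total length (km) = (mass_mg / total_length_m) * 1000
Step 1: Convert fiber length: 2.8 cm = 0.028 m
Step 2: Total fiber length = 491 * 0.028 = 13.748 m
Step 3: Linear density = 8.02 mg / 13.748 m = 0.5834 mg/m
Step 4: fineness = 0.5834 * 1000 = 583.4 mtex

583.4 mtex


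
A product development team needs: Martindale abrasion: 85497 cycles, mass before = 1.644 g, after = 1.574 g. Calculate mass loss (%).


Formula: Mass loss% = ((m_before - m_after) / m_before) * 100
Step 1: Mass loss = 1.644 - 1.574 = 0.07 g
Step 2: Ratio = 0.07 / 1.644 = 0.0425791
Step 3: Mass loss% = 0.0425791 * 100 = 4.25791% ≈ 4.26%

4.26%


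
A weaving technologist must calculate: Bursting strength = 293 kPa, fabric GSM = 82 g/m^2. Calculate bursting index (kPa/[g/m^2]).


Formula: Bursting Index = Bursting Strength / Fabric GSM
BI = 293 kPa / 82 g/m^2
BI = 3.573 kPa/(g/m^2)

3.573 kPa/(g/m^2)


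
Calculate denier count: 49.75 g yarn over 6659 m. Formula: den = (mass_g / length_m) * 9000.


Formula: den = (mass_g / length_m) * 9000
Substituting: den = (49.75 / 6659) * 9000
Intermediate: 49.75 / 6659 = 0.00747109 g/m
den = 0.00747109 * 9000 = 67.2 denier

67.2 denier


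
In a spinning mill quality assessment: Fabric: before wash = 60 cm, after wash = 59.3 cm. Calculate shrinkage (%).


Formula: Shrinkage% = ((L_before - L_after) / L_before) * 100
Step 1: Shrinkage = 60 - 59.3 = 0.7 cm
Step 2: Shrinkage% = (0.7 / 60) * 100
Step 3: Shrinkage% = 0.011667 * 100 = 1.1667% ≈ 1.2%

1.2%


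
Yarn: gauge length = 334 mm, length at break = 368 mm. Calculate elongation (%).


Formula: Elongation (%) = ((L_break - L0) / L0) * 100
Step 1: Extension = 368 - 334 = 34 mm
Step 2: Elongation = (34 / 334) * 100
Step 3: Elongation = 0.101796 * 100 = 10.1796% ≈ 10.2%

10.2%


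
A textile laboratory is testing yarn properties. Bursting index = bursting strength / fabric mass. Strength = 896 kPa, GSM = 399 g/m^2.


Formula: Bursting Index = Bursting Strength / Fabric GSM
BI = 896 kPa / 399 g/m^2
BI = 2.246 kPa/(g/m^2)

2.246 kPa/(g/m^2)


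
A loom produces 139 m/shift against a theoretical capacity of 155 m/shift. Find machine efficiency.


Formula: Efficiency% = (Actual output / Theoretical output) * 100
Efficiency% = (139 / 155) * 100
Efficiency% = 0.896774 * 100 = 89.6774% ≈ 89.7%

89.7%


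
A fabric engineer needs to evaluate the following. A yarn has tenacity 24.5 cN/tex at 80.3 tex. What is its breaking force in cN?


Formula: Breaking force = Tenacity * Linear density
F = 24.5 cN/tex * 80.3 tex
F = 1967.35 cN

1967.35 cN


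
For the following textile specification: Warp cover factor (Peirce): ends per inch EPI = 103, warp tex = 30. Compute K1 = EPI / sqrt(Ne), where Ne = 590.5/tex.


Formula: K1 = EPI / sqrt(Ne), with Ne = 590.5 / tex_warp
Step 1: Ne = 590.5 / 30 = 19.683
Step 2: sqrt(Ne) = sqrt(19.683) = 4.4366
Step 3: K1 = 103 / 4.4366 = 23.2

23.2


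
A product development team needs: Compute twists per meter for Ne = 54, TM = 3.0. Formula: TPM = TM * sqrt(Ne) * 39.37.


Formula: TPM = TM * sqrt(Ne) * 39.37
Step 1: sqrt(Ne) = sqrt(54) = 7.3485
Step 2: TM * sqrt(Ne) = 3.0 * 7.3485 = 22.0455
Step 3: TPM = 22.0455 * 39.37 = 868 twists/m

868 twists/m


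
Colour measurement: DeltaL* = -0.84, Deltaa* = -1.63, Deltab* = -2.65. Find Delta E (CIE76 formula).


Formula: Delta E = sqrt(dL*^2 + da*^2 + db*^2)
Step 1: dL*^2 = (-0.84)^2 = 0.7056
Step 2: da*^2 = (-1.63)^2 = 2.6569
Step 3: db*^2 = (-2.65)^2 = 7.0225
Step 4: Sum = 0.7056 + 2.6569 + 7.0225 = 10.385
Step 5: Delta E = sqrt(10.385) = 3.22

3.22 Delta E


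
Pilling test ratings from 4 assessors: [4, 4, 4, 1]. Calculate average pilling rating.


Formula: Mean = sum / count
Sum = 4 + 4 + 4 + 1 = 13
Mean = 13 / 4 = 3.3

3.3


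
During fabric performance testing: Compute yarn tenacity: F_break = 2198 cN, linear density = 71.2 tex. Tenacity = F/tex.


Formula: Tenacity = Breaking force / Linear density
Tenacity = 2198 cN / 71.2 tex
Tenacity = 30.87 cN/tex

30.87 cN/tex


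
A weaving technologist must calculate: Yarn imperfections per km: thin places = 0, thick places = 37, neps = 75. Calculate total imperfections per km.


Formula: Total = thin places + thick places + neps
Total = 0 + 37 + 75
Total = 112 imperfections/km

112 imperfections/km


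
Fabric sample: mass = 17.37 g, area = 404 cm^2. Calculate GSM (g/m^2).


Formula: GSM = mass_g / area_m2
Step 1: Convert area: 404 cm^2 = 404 / 10000 = 0.0404 m^2
Step 2: GSM = 17.37 g / 0.0404 m^2 = 430.0 g/m^2

430.0 g/m^2


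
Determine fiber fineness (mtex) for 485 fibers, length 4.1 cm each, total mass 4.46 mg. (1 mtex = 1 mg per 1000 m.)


Formula: fineness (mtex) = mass (mg) / total length (km) = (mass_mg / total_length_m) * 1000
Step 1: Convert fiber length: 4.1 cm = 0.041 m
Step 2: Total fiber length = 485 * 0.041 = 19.885 m
Step 3: Linear density = 4.46 mg / 19.885 m = 0.2243 mg/m
Step 4: fineness = 0.2243 * 1000 = 224.3 mtex

224.3 mtex


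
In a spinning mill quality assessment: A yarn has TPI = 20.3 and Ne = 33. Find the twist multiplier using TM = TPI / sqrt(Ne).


Formula: TM = TPI / sqrt(Ne)
Step 1: sqrt(Ne) = sqrt(33) = 5.7446
Step 2: TM = 20.3 / 5.7446 = 3.53

3.53 TM


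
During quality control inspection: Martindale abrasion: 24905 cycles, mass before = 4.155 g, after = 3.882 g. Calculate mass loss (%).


Formula: Mass loss% = ((m_before - m_after) / m_before) * 100
Step 1: Mass loss = 4.155 - 3.882 = 0.273 g
Step 2: Ratio = 0.273 / 4.155 = 0.065704
Step 3: Mass loss% = 0.065704 * 100 = 6.5704% ≈ 6.57%

6.57%


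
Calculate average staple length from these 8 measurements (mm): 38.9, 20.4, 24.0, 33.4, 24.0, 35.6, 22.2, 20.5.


Formula: Mean = sum of lengths / count
Sum = 38.9 + 20.4 + 24.0 + 33.4 + 24.0 + 35.6 + 22.2 + 20.5
Sum = 219.0 mm
Mean = 219.0 / 8 = 27.38 mm

27.38 mm


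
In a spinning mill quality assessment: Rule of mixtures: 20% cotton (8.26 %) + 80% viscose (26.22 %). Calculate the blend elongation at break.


Formula: Blend property = (fraction_A * property_A) + (fraction_B * property_B)
Step 1: Contribution A = 20/100 * 8.26 % = 1.652 %
Step 2: Contribution B = 80/100 * 26.22 % = 20.976 %
Step 3: Blend elongation at break = 1.652 + 20.976 = 22.628 %

22.628 %


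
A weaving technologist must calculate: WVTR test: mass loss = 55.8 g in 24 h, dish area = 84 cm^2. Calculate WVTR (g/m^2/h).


Formula: WVTR = mass_loss / (area * time)
Step 1: Convert area: 84 cm^2 = 0.0084 m^2
Step 2: WVTR = 55.8 g / (0.0084 m^2 * 24 h)
Step 3: WVTR = 55.8 / 0.2016 = 276.8 g/m^2/h

276.8 g/m^2/h


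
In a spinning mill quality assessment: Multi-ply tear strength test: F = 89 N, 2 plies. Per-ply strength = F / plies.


Formula: Per-ply strength = Total force / Number of plies
Per-ply = 89 N / 2
Per-ply = 44.5 N

44.5 N


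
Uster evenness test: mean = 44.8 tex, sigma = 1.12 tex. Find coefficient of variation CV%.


Formula: CV% = (standard deviation / mean) * 100
Step 1: Ratio = 1.12 / 44.8 = 0.025
Step 2: CV% = 0.025 * 100 = 2.5%

2.5%


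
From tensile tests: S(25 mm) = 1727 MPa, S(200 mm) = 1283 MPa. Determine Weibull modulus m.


Formula: m = ln(L1/L2) / ln(S2/S1)
Step 1: ln(L1/L2) = ln(25/200) = -2.07944
Step 2: S2/S1 = 1283/1727 = 0.74291
Step 3: ln(S2/S1) = ln(0.74291) = -0.29718
Step 4: m = -2.07944 / -0.29718 = 7.00

7.00 (Weibull m)


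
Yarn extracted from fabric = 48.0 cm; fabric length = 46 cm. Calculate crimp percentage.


Formula: Crimp% = ((L_yarn - L_fabric) / L_fabric) * 100
Step 1: Extension = 48.0 - 46 = 2.0 cm
Step 2: Crimp% = (2.0 / 46) * 100
Step 3: Crimp% = 0.043478 * 100 = 4.3478% ≈ 4.3%

4.3%


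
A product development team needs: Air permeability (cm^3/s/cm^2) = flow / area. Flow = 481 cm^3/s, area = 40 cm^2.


Formula: Air Permeability = Airflow / Test Area
AP = 481 cm^3/s / 40 cm^2
AP = 12.0 cm^3/s/cm^2

12.0 cm^3/s/cm^2


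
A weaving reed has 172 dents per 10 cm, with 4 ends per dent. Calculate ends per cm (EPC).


Formula: EPC = (dents per 10 cm * ends per dent) / 10
Step 1: Total ends per 10 cm = 172 * 4 = 688
Step 2: EPC = 688 / 10 = 68.8 ends/cm

68.8 ends/cm


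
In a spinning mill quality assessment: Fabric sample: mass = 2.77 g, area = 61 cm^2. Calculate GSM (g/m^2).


Formula: GSM = mass_g / area_m2
Step 1: Convert area: 61 cm^2 = 61 / 10000 = 0.0061 m^2
Step 2: GSM = 2.77 g / 0.0061 m^2 = 454.1 g/m^2

454.1 g/m^2


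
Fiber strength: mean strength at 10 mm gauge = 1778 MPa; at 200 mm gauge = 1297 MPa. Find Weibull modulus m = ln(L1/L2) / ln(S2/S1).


Formula: m = ln(L1/L2) / ln(S2/S1)
Step 1: ln(L1/L2) = ln(10/200) = -2.99573
Step 2: S2/S1 = 1297/1778 = 0.72947
Step 3: ln(S2/S1) = ln(0.72947) = -0.31544
Step 4: m = -2.99573 / -0.31544 = 9.50

9.50 (Weibull m)


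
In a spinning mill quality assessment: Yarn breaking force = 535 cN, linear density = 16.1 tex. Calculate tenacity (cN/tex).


Formula: Tenacity = Breaking force / Linear density
Tenacity = 535 cN / 16.1 tex
Tenacity = 33.23 cN/tex

33.23 cN/tex


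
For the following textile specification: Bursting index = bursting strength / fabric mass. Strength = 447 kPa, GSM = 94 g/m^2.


Formula: Bursting Index = Bursting Strength / Fabric GSM
BI = 447 kPa / 94 g/m^2
BI = 4.755 kPa/(g/m^2)

4.755 kPa/(g/m^2)


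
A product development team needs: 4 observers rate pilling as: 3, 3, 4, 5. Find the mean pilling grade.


Formula: Mean = sum / count
Sum = 3 + 3 + 4 + 5 = 15
Mean = 15 / 4 = 3.8

3.8


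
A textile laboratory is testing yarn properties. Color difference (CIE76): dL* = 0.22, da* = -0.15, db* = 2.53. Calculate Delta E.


Formula: Delta E = sqrt(dL*^2 + da*^2 + db*^2)
Step 1: dL*^2 = 0.22^2 = 0.0484
Step 2: da*^2 = (-0.15)^2 = 0.0225
Step 3: db*^2 = 2.53^2 = 6.4009
Step 4: Sum = 0.0484 + 0.0225 + 6.4009 = 6.4718
Step 5: Delta E = sqrt(6.4718) = 2.54

2.54 Delta E


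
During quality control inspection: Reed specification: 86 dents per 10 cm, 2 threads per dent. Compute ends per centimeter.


Formula: EPC = (dents per 10 cm * ends per dent) / 10
Step 1: Total ends per 10 cm = 86 * 2 = 172
Step 2: EPC = 172 / 10 = 17.2 ends/cm

17.2 ends/cm


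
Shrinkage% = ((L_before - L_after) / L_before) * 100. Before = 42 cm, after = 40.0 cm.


Formula: Shrinkage% = ((L_before - L_after) / L_before) * 100
Step 1: Shrinkage = 42 - 40.0 = 2.0 cm
Step 2: Shrinkage% = (2.0 / 42) * 100
Step 3: Shrinkage% = 0.047619 * 100 = 4.7619% ≈ 4.8%

4.8%


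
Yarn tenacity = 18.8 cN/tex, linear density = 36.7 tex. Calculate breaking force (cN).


Formula: Breaking force = Tenacity * Linear density
F = 18.8 cN/tex * 36.7 tex
F = 689.96 cN

689.96 cN


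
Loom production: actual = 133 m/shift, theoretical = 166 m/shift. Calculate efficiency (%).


Formula: Efficiency% = (Actual output / Theoretical output) * 100
Efficiency% = (133 / 166) * 100
Efficiency% = 0.801205 * 100 = 80.1205% ≈ 80.1%

80.1%


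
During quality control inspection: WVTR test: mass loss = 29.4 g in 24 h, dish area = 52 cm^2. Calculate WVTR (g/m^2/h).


Formula: WVTR = mass_loss / (area * time)
Step 1: Convert area: 52 cm^2 = 0.0052 m^2
Step 2: WVTR = 29.4 g / (0.0052 m^2 * 24 h)
Step 3: WVTR = 29.4 / 0.1248 = 235.6 g/m^2/h

235.6 g/m^2/h


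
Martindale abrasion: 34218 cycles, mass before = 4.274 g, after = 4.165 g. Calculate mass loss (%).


Formula: Mass loss% = ((m_before - m_after) / m_before) * 100
Step 1: Mass loss = 4.274 - 4.165 = 0.109 g
Step 2: Ratio = 0.109 / 4.274 = 0.025503
Step 3: Mass loss% = 0.025503 * 100 = 2.5503% ≈ 2.55%

2.55%


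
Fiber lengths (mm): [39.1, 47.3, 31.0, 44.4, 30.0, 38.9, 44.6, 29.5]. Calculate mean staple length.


Formula: Mean = sum of lengths / count
Sum = 39.1 + 47.3 + 31.0 + 44.4 + 30.0 + 38.9 + 44.6 + 29.5
Sum = 304.8 mm
Mean = 304.8 / 8 = 38.10 mm

38.10 mm


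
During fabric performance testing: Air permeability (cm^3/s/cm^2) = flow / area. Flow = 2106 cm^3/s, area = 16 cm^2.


Formula: Air Permeability = Airflow / Test Area
AP = 2106 cm^3/s / 16 cm^2
AP = 131.6 cm^3/s/cm^2

131.6 cm^3/s/cm^2


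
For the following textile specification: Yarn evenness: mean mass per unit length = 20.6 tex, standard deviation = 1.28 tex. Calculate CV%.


Formula: CV% = (standard deviation / mean) * 100
Step 1: Ratio = 1.28 / 20.6 = 0.062136
Step 2: CV% = 0.062136 * 100 = 6.2136% ≈ 6.2%

6.2%


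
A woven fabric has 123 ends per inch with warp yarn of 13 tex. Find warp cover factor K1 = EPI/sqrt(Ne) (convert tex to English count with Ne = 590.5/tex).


Formula: K1 = EPI / sqrt(Ne), with Ne = 590.5 / tex_warp
Step 1: Ne = 590.5 / 13 = 45.423
Step 2: sqrt(Ne) = sqrt(45.423) = 6.7397
Step 3: K1 = 123 / 6.7397 = 18.3

18.3


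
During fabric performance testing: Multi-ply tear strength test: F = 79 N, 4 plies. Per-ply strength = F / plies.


Formula: Per-ply strength = Total force / Number of plies
Per-ply = 79 N / 4
Per-ply = 19.75 N

19.75 N


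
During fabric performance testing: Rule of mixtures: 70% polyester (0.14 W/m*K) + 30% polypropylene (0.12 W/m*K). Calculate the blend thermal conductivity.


Formula: Blend property = (fraction_A * property_A) + (fraction_B * property_B)
Step 1: Contribution A = 70/100 * 0.14 W/m*K = 0.098 W/m*K
Step 2: Contribution B = 30/100 * 0.12 W/m*K = 0.036 W/m*K
Step 3: Blend thermal conductivity = 0.098 + 0.036 = 0.134 W/m*K

0.134 W/m*K


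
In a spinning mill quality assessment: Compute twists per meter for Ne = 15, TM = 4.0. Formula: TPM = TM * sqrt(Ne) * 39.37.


Formula: TPM = TM * sqrt(Ne) * 39.37
Step 1: sqrt(Ne) = sqrt(15) = 3.873
Step 2: TM * sqrt(Ne) = 4.0 * 3.873 = 15.492
Step 3: TPM = 15.492 * 39.37 = 610 twists/m

610 twists/m


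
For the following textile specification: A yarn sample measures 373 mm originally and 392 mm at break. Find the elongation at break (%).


Formula: Elongation (%) = ((L_break - L0) / L0) * 100
Step 1: Extension = 392 - 373 = 19 mm
Step 2: Elongation = (19 / 373) * 100
Step 3: Elongation = 0.050938 * 100 = 5.0938% ≈ 5.1%

5.1%


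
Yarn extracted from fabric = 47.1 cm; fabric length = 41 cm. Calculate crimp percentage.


Formula: Crimp% = ((L_yarn - L_fabric) / L_fabric) * 100
Step 1: Extension = 47.1 - 41 = 6.1 cm
Step 2: Crimp% = (6.1 / 41) * 100
Step 3: Crimp% = 0.14878 * 100 = 14.878% ≈ 14.9%

14.9%


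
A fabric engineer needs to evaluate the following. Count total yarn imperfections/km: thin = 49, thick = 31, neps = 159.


Formula: Total = thin places + thick places + neps
Total = 49 + 31 + 159
Total = 239 imperfections/km

239 imperfections/km


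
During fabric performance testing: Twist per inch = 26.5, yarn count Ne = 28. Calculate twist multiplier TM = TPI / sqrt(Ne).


Formula: TM = TPI / sqrt(Ne)
Step 1: sqrt(Ne) = sqrt(28) = 5.2915
Step 2: TM = 26.5 / 5.2915 = 5.01

5.01 TM


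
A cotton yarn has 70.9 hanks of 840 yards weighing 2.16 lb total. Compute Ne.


Formula: Ne = hanks / mass_lb
Substituting: Ne = 70.9 / 2.16
Ne = 32.8

32.8 Ne


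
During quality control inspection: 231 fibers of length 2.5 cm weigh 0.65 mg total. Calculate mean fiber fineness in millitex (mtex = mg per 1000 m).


Formula: fineness (mtex) = mass (mg) / total length (km) = (mass_mg / total_length_m) * 1000
Step 1: Convert fiber length: 2.5 cm = 0.025 m
Step 2: Total fiber length = 231 * 0.025 = 5.775 m
Step 3: Linear density = 0.65 mg / 5.775 m = 0.1126 mg/m
Step 4: fineness = 0.1126 * 1000 = 112.6 mtex

112.6 mtex


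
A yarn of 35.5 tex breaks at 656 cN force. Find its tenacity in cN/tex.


Formula: Tenacity = Breaking force / Linear density
Tenacity = 656 cN / 35.5 tex
Tenacity = 18.48 cN/tex

18.48 cN/tex


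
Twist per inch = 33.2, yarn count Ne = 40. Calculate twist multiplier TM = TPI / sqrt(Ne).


Formula: TM = TPI / sqrt(Ne)
Step 1: sqrt(Ne) = sqrt(40) = 6.3246
Step 2: TM = 33.2 / 6.3246 = 5.25

5.25 TM


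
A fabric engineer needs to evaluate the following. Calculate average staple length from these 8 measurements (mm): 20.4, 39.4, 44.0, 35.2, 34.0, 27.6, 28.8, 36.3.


Formula: Mean = sum of lengths / count
Sum = 20.4 + 39.4 + 44.0 + 35.2 + 34.0 + 27.6 + 28.8 + 36.3
Sum = 265.7 mm
Mean = 265.7 / 8 = 33.21 mm

33.21 mm


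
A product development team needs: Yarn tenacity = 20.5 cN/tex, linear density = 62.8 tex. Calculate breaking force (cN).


Formula: Breaking force = Tenacity * Linear density
F = 20.5 cN/tex * 62.8 tex
F = 1287.40 cN

1287.40 cN


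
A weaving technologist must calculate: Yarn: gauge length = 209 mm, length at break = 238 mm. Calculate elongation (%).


Formula: Elongation (%) = ((L_break - L0) / L0) * 100
Step 1: Extension = 238 - 209 = 29 mm
Step 2: Elongation = (29 / 209) * 100
Step 3: Elongation = 0.138756 * 100 = 13.8756% ≈ 13.9%

13.9%


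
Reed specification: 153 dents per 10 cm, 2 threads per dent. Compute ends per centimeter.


Formula: EPC = (dents per 10 cm * ends per dent) / 10
Step 1: Total ends per 10 cm = 153 * 2 = 306
Step 2: EPC = 306 / 10 = 30.6 ends/cm

30.6 ends/cm


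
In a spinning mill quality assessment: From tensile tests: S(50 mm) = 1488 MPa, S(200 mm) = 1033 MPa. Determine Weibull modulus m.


Formula: m = ln(L1/L2) / ln(S2/S1)
Step 1: ln(L1/L2) = ln(50/200) = -1.38629
Step 2: S2/S1 = 1033/1488 = 0.69422
Step 3: ln(S2/S1) = ln(0.69422) = -0.36497
Step 4: m = -1.38629 / -0.36497 = 3.80

3.80 (Weibull m)


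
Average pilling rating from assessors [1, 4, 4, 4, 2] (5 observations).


Formula: Mean = sum / count
Sum = 1 + 4 + 4 + 4 + 2 = 15
Mean = 15 / 5 = 3.0

3.0


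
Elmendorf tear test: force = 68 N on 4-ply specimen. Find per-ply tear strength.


Formula: Per-ply strength = Total force / Number of plies
Per-ply = 68 N / 4
Per-ply = 17 N

17 N


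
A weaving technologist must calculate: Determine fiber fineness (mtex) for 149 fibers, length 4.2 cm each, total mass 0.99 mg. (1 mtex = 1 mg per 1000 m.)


Formula: fineness (mtex) = mass (mg) / total length (km) = (mass_mg / total_length_m) * 1000
Step 1: Convert fiber length: 4.2 cm = 0.042 m
Step 2: Total fiber length = 149 * 0.042 = 6.258 m
Step 3: Linear density = 0.99 mg / 6.258 m = 0.1582 mg/m
Step 4: fineness = 0.1582 * 1000 = 158.2 mtex

158.2 mtex


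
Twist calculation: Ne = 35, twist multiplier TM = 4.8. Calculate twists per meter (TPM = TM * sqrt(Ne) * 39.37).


Formula: TPM = TM * sqrt(Ne) * 39.37
Step 1: sqrt(Ne) = sqrt(35) = 5.9161
Step 2: TM * sqrt(Ne) = 4.8 * 5.9161 = 28.3973
Step 3: TPM = 28.3973 * 39.37 = 1118 twists/m

1118 twists/m


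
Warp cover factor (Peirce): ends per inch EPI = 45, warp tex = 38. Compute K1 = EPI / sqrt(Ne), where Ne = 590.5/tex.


Formula: K1 = EPI / sqrt(Ne), with Ne = 590.5 / tex_warp
Step 1: Ne = 590.5 / 38 = 15.539
Step 2: sqrt(Ne) = sqrt(15.539) = 3.942
Step 3: K1 = 45 / 3.942 = 11.4

11.4


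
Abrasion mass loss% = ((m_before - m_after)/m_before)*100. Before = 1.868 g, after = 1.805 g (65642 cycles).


Formula: Mass loss% = ((m_before - m_after) / m_before) * 100
Step 1: Mass loss = 1.868 - 1.805 = 0.063 g
Step 2: Ratio = 0.063 / 1.868 = 0.0337259
Step 3: Mass loss% = 0.0337259 * 100 = 3.37259% ≈ 3.37%

3.37%


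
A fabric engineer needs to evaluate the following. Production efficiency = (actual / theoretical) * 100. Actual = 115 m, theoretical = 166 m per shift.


Formula: Efficiency% = (Actual output / Theoretical output) * 100
Efficiency% = (115 / 166) * 100
Efficiency% = 0.692771 * 100 = 69.2771% ≈ 69.3%

69.3%


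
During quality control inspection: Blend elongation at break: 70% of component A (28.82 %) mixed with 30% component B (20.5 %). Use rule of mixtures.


Formula: Blend property = (fraction_A * property_A) + (fraction_B * property_B)
Step 1: Contribution A = 70/100 * 28.82 % = 20.174 %
Step 2: Contribution B = 30/100 * 20.5 % = 6.15 %
Step 3: Blend elongation at break = 20.174 + 6.15 = 26.324 %

26.324 %


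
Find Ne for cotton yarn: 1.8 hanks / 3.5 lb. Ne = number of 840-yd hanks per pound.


Formula: Ne = hanks / mass_lb
Substituting: Ne = 1.8 / 3.5
Ne = 0.5

0.5 Ne


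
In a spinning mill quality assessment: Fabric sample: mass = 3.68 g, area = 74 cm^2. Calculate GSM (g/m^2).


Formula: GSM = mass_g / area_m2
Step 1: Convert area: 74 cm^2 = 74 / 10000 = 0.0074 m^2
Step 2: GSM = 3.68 g / 0.0074 m^2 = 497.3 g/m^2

497.3 g/m^2


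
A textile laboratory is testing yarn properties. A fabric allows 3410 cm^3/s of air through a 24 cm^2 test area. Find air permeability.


Formula: Air Permeability = Airflow / Test Area
AP = 3410 cm^3/s / 24 cm^2
AP = 142.1 cm^3/s/cm^2

142.1 cm^3/s/cm^2


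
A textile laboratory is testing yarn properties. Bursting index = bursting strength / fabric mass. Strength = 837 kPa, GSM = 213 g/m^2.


Formula: Bursting Index = Bursting Strength / Fabric GSM
BI = 837 kPa / 213 g/m^2
BI = 3.930 kPa/(g/m^2)

3.930 kPa/(g/m^2)


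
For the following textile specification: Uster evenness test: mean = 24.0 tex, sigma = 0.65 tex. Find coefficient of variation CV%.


Formula: CV% = (standard deviation / mean) * 100
Step 1: Ratio = 0.65 / 24.0 = 0.027083
Step 2: CV% = 0.027083 * 100 = 2.7083% ≈ 2.7%

2.7%


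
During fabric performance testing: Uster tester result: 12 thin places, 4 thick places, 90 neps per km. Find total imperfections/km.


Formula: Total = thin places + thick places + neps
Total = 12 + 4 + 90
Total = 106 imperfections/km

106 imperfections/km


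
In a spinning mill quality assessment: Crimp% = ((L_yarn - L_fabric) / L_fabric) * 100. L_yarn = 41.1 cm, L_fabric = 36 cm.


Formula: Crimp% = ((L_yarn - L_fabric) / L_fabric) * 100
Step 1: Extension = 41.1 - 36 = 5.1 cm
Step 2: Crimp% = (5.1 / 36) * 100
Step 3: Crimp% = 0.141667 * 100 = 14.1667% ≈ 14.2%

14.2%


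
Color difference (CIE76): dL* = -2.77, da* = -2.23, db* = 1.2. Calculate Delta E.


Formula: Delta E = sqrt(dL*^2 + da*^2 + db*^2)
Step 1: dL*^2 = (-2.77)^2 = 7.6729
Step 2: da*^2 = (-2.23)^2 = 4.9729
Step 3: db*^2 = 1.2^2 = 1.44
Step 4: Sum = 7.6729 + 4.9729 + 1.44 = 14.0858
Step 5: Delta E = sqrt(14.0858) = 3.75

3.75 Delta E


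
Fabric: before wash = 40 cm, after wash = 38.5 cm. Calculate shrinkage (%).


Formula: Shrinkage% = ((L_before - L_after) / L_before) * 100
Step 1: Shrinkage = 40 - 38.5 = 1.5 cm
Step 2: Shrinkage% = (1.5 / 40) * 100
Step 3: Shrinkage% = 0.0375 * 100 = 3.75% ≈ 3.8%

3.8%


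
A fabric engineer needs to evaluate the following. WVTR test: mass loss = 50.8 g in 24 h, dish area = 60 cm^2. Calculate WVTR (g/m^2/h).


Formula: WVTR = mass_loss / (area * time)
Step 1: Convert area: 60 cm^2 = 0.006 m^2
Step 2: WVTR = 50.8 g / (0.006 m^2 * 24 h)
Step 3: WVTR = 50.8 / 0.144 = 352.8 g/m^2/h

352.8 g/m^2/h


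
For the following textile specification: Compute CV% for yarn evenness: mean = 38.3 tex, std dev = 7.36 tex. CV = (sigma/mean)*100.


Formula: CV% = (standard deviation / mean) * 100
Step 1: Ratio = 7.36 / 38.3 = 0.192167
Step 2: CV% = 0.192167 * 100 = 19.2167% ≈ 19.2%

19.2%


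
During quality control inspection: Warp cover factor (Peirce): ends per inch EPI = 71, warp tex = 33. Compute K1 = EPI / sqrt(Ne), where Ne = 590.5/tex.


Formula: K1 = EPI / sqrt(Ne), with Ne = 590.5 / tex_warp
Step 1: Ne = 590.5 / 33 = 17.894
Step 2: sqrt(Ne) = sqrt(17.894) = 4.2301
Step 3: K1 = 71 / 4.2301 = 16.8

16.8


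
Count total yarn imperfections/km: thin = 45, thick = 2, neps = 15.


Formula: Total = thin places + thick places + neps
Total = 45 + 2 + 15
Total = 62 imperfections/km

62 imperfections/km


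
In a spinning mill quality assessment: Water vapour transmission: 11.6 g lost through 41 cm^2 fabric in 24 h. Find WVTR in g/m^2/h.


Formula: WVTR = mass_loss / (area * time)
Step 1: Convert area: 41 cm^2 = 0.0041 m^2
Step 2: WVTR = 11.6 g / (0.0041 m^2 * 24 h)
Step 3: WVTR = 11.6 / 0.0984 = 117.9 g/m^2/h

117.9 g/m^2/h


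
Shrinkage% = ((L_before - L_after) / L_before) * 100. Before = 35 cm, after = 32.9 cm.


Formula: Shrinkage% = ((L_before - L_after) / L_before) * 100
Step 1: Shrinkage = 35 - 32.9 = 2.1 cm
Step 2: Shrinkage% = (2.1 / 35) * 100
Step 3: Shrinkage% = 0.06 * 100 = 6.0%

6.0%


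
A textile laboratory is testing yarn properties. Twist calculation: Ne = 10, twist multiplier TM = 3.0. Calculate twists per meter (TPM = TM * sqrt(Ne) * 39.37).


Formula: TPM = TM * sqrt(Ne) * 39.37
Step 1: sqrt(Ne) = sqrt(10) = 3.1623
Step 2: TM * sqrt(Ne) = 3.0 * 3.1623 = 9.4869
Step 3: TPM = 9.4869 * 39.37 = 373 twists/m

373 twists/m


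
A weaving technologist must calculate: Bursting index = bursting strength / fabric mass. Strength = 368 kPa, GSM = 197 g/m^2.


Formula: Bursting Index = Bursting Strength / Fabric GSM
BI = 368 kPa / 197 g/m^2
BI = 1.868 kPa/(g/m^2)

1.868 kPa/(g/m^2)


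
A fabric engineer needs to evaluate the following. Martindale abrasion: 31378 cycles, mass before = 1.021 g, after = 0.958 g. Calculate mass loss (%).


Formula: Mass loss% = ((m_before - m_after) / m_before) * 100
Step 1: Mass loss = 1.021 - 0.958 = 0.063 g
Step 2: Ratio = 0.063 / 1.021 = 0.0617042
Step 3: Mass loss% = 0.0617042 * 100 = 6.17042% ≈ 6.17%

6.17%


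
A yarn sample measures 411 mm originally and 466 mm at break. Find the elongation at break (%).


Formula: Elongation (%) = ((L_break - L0) / L0) * 100
Step 1: Extension = 466 - 411 = 55 mm
Step 2: Elongation = (55 / 411) * 100
Step 3: Elongation = 0.13382 * 100 = 13.382% ≈ 13.4%

13.4%


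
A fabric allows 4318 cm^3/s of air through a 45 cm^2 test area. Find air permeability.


Formula: Air Permeability = Airflow / Test Area
AP = 4318 cm^3/s / 45 cm^2
AP = 96.0 cm^3/s/cm^2

96.0 cm^3/s/cm^2


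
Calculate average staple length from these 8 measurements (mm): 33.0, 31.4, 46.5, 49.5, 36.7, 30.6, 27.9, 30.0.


Formula: Mean = sum of lengths / count
Sum = 33.0 + 31.4 + 46.5 + 49.5 + 36.7 + 30.6 + 27.9 + 30.0
Sum = 285.6 mm
Mean = 285.6 / 8 = 35.70 mm

35.70 mm


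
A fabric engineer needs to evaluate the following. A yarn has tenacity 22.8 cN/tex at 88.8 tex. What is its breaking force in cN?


Formula: Breaking force = Tenacity * Linear density
F = 22.8 cN/tex * 88.8 tex
F = 2024.64 cN

2024.64 cN


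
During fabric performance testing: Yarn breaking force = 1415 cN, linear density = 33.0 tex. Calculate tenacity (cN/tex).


Formula: Tenacity = Breaking force / Linear density
Tenacity = 1415 cN / 33.0 tex
Tenacity = 42.88 cN/tex

42.88 cN/tex


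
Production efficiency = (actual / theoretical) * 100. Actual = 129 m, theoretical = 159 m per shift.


Formula: Efficiency% = (Actual output / Theoretical output) * 100
Efficiency% = (129 / 159) * 100
Efficiency% = 0.811321 * 100 = 81.1321% ≈ 81.1%

81.1%


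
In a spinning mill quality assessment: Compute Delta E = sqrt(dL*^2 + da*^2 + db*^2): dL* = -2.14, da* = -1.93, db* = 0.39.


Formula: Delta E = sqrt(dL*^2 + da*^2 + db*^2)
Step 1: dL*^2 = (-2.14)^2 = 4.5796
Step 2: da*^2 = (-1.93)^2 = 3.7249
Step 3: db*^2 = 0.39^2 = 0.1521
Step 4: Sum = 4.5796 + 3.7249 + 0.1521 = 8.4566
Step 5: Delta E = sqrt(8.4566) = 2.91

2.91 Delta E


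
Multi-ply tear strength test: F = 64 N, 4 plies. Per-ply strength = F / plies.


Formula: Per-ply strength = Total force / Number of plies
Per-ply = 64 N / 4
Per-ply = 16 N

16 N


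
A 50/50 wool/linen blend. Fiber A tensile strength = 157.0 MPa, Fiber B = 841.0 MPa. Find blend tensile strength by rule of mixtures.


Formula: Blend property = (fraction_A * property_A) + (fraction_B * property_B)
Step 1: Contribution A = 50/100 * 157.0 MPa = 78.5 MPa
Step 2: Contribution B = 50/100 * 841.0 MPa = 420.5 MPa
Step 3: Blend tensile strength = 78.5 + 420.5 = 499.0 MPa

499.0 MPa


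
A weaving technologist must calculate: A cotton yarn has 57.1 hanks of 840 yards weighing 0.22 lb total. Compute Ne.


Formula: Ne = hanks / mass_lb
Substituting: Ne = 57.1 / 0.22
Ne = 259.5

259.5 Ne


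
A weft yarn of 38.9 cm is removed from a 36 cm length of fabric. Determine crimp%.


Formula: Crimp% = ((L_yarn - L_fabric) / L_fabric) * 100
Step 1: Extension = 38.9 - 36 = 2.9 cm
Step 2: Crimp% = (2.9 / 36) * 100
Step 3: Crimp% = 0.080556 * 100 = 8.0556% ≈ 8.1%

8.1%


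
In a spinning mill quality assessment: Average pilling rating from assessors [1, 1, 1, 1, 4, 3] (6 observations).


Formula: Mean = sum / count
Sum = 1 + 1 + 1 + 1 + 4 + 3 = 11
Mean = 11 / 6 = 1.8

1.8


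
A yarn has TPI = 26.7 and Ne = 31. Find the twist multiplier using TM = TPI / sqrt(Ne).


Formula: TM = TPI / sqrt(Ne)
Step 1: sqrt(Ne) = sqrt(31) = 5.5678
Step 2: TM = 26.7 / 5.5678 = 4.80

4.80 TM


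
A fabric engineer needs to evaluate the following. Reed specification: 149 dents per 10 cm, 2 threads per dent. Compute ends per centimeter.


Formula: EPC = (dents per 10 cm * ends per dent) / 10
Step 1: Total ends per 10 cm = 149 * 2 = 298
Step 2: EPC = 298 / 10 = 29.8 ends/cm

29.8 ends/cm


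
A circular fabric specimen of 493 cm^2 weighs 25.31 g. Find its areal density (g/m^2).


Formula: GSM = mass_g / area_m2
Step 1: Convert area: 493 cm^2 = 493 / 10000 = 0.0493 m^2
Step 2: GSM = 25.31 g / 0.0493 m^2 = 513.4 g/m^2

513.4 g/m^2


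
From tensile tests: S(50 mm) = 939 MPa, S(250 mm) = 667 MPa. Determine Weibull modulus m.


Formula: m = ln(L1/L2) / ln(S2/S1)
Step 1: ln(L1/L2) = ln(50/250) = -1.60944
Step 2: S2/S1 = 667/939 = 0.71033
Step 3: ln(S2/S1) = ln(0.71033) = -0.34203
Step 4: m = -1.60944 / -0.34203 = 4.71

4.71 (Weibull m)


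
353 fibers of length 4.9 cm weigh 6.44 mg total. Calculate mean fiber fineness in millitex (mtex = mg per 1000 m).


Formula: fineness (mtex) = mass (mg) / total length (km) = (mass_mg / total_length_m) * 1000
Step 1: Convert fiber length: 4.9 cm = 0.049 m
Step 2: Total fiber length = 353 * 0.049 = 17.297 m
Step 3: Linear density = 6.44 mg / 17.297 m = 0.3723 mg/m
Step 4: fineness = 0.3723 * 1000 = 372.3 mtex

372.3 mtex


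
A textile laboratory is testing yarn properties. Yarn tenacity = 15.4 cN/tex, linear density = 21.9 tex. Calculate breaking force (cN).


Formula: Breaking force = Tenacity * Linear density
F = 15.4 cN/tex * 21.9 tex
F = 337.26 cN

337.26 cN


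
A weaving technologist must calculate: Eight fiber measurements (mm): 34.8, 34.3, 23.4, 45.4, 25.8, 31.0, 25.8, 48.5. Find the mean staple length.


Formula: Mean = sum of lengths / count
Sum = 34.8 + 34.3 + 23.4 + 45.4 + 25.8 + 31.0 + 25.8 + 48.5
Sum = 269.0 mm
Mean = 269.0 / 8 = 33.63 mm

33.63 mm


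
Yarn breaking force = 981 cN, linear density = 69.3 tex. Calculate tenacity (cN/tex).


Formula: Tenacity = Breaking force / Linear density
Tenacity = 981 cN / 69.3 tex
Tenacity = 14.16 cN/tex

14.16 cN/tex


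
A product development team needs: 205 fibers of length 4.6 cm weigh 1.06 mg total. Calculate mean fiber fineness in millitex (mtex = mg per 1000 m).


Formula: fineness (mtex) = mass (mg) / total length (km) = (mass_mg / total_length_m) * 1000
Step 1: Convert fiber length: 4.6 cm = 0.046 m
Step 2: Total fiber length = 205 * 0.046 = 9.43 m
Step 3: Linear density = 1.06 mg / 9.43 m = 0.1124 mg/m
Step 4: fineness = 0.1124 * 1000 = 112.4 mtex

112.4 mtex


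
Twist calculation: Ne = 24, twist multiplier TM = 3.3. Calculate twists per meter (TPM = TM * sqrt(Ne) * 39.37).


Formula: TPM = TM * sqrt(Ne) * 39.37
Step 1: sqrt(Ne) = sqrt(24) = 4.899
Step 2: TM * sqrt(Ne) = 3.3 * 4.899 = 16.1667
Step 3: TPM = 16.1667 * 39.37 = 636 twists/m

636 twists/m


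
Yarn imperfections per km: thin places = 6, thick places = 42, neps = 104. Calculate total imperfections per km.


Formula: Total = thin places + thick places + neps
Total = 6 + 42 + 104
Total = 152 imperfections/km

152 imperfections/km


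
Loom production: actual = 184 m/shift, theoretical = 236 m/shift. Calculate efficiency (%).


Formula: Efficiency% = (Actual output / Theoretical output) * 100
Efficiency% = (184 / 236) * 100
Efficiency% = 0.779661 * 100 = 77.9661% ≈ 78.0%

78.0%


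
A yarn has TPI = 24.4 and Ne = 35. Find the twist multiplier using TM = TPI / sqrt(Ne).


Formula: TM = TPI / sqrt(Ne)
Step 1: sqrt(Ne) = sqrt(35) = 5.9161
Step 2: TM = 24.4 / 5.9161 = 4.12

4.12 TM


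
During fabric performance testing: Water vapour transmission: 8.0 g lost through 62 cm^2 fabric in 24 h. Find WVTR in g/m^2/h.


Formula: WVTR = mass_loss / (area * time)
Step 1: Convert area: 62 cm^2 = 0.0062 m^2
Step 2: WVTR = 8.0 g / (0.0062 m^2 * 24 h)
Step 3: WVTR = 8.0 / 0.1488 = 53.8 g/m^2/h

53.8 g/m^2/h


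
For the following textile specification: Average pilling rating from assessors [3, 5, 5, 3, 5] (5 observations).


Formula: Mean = sum / count
Sum = 3 + 5 + 5 + 3 + 5 = 21
Mean = 21 / 5 = 4.2

4.2


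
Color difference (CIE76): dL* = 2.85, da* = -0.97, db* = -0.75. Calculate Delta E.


Formula: Delta E = sqrt(dL*^2 + da*^2 + db*^2)
Step 1: dL*^2 = 2.85^2 = 8.1225
Step 2: da*^2 = (-0.97)^2 = 0.9409
Step 3: db*^2 = (-0.75)^2 = 0.5625
Step 4: Sum = 8.1225 + 0.9409 + 0.5625 = 9.6259
Step 5: Delta E = sqrt(9.6259) = 3.1

3.1 Delta E


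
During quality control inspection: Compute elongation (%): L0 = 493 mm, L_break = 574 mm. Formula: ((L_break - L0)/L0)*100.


Formula: Elongation (%) = ((L_break - L0) / L0) * 100
Step 1: Extension = 574 - 493 = 81 mm
Step 2: Elongation = (81 / 493) * 100
Step 3: Elongation = 0.1643 * 100 = 16.43% ≈ 16.4%

16.4%


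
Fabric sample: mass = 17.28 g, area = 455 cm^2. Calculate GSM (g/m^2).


Formula: GSM = mass_g / area_m2
Step 1: Convert area: 455 cm^2 = 455 / 10000 = 0.0455 m^2
Step 2: GSM = 17.28 g / 0.0455 m^2 = 379.8 g/m^2

379.8 g/m^2


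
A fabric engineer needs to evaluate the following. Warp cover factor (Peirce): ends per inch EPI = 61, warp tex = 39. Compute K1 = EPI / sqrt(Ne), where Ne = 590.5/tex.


Formula: K1 = EPI / sqrt(Ne), with Ne = 590.5 / tex_warp
Step 1: Ne = 590.5 / 39 = 15.141
Step 2: sqrt(Ne) = sqrt(15.141) = 3.8911
Step 3: K1 = 61 / 3.8911 = 15.7

15.7
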